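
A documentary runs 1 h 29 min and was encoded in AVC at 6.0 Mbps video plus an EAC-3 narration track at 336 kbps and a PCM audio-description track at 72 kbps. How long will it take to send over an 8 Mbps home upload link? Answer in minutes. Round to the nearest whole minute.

71 minutes

1 h 29 min = 89 min = 5340 s
Audio total: 336 + 72 = 408 kbps = 0.408 Mbps.
Total bitrate: 6.408 Mbps.
File: 6.408 Mbps × 5340 s = 34218.7 Mb.
At 8 Mbps: 34218.7 / 8 = 4277.3 s ≈ 71.3 minutes.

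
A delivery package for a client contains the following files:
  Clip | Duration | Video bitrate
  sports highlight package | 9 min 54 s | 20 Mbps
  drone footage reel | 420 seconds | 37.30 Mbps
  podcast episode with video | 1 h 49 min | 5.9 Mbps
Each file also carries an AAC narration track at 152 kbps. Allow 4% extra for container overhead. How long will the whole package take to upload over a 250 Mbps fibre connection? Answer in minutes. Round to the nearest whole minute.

Audio: 152 kbps = 0.152 Mbps.
sports highlight package: 20.152 Mbps × 594 s × 1.04 = 12449.1 Mb
drone footage reel: 37.452 Mbps × 420 s × 1.04 = 16359.0 Mb
podcast episode with video: 6.052 Mbps × 6540 s × 1.04 = 41163.3 Mb
Total: 69971.4 Mb = 8746.4 MB.
At 250 Mbps: 69971.4 / 250 = 280 s ≈ 4.66 minutes.

5 minutes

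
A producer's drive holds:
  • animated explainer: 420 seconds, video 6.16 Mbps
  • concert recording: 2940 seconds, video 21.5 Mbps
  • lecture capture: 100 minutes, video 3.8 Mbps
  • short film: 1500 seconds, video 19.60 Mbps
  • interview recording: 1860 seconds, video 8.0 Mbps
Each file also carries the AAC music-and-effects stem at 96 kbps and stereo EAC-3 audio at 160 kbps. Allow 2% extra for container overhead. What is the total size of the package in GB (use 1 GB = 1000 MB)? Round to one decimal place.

17.4 GB

Audio total: 96 + 160 = 256 kbps = 0.256 Mbps.
animated explainer: 6.416 Mbps × 420 s × 1.02 = 2748.6 Mb
concert recording: 21.756 Mbps × 2940 s × 1.02 = 65241.9 Mb
lecture capture: 4.056 Mbps × 6000 s × 1.02 = 24822.7 Mb
short film: 19.856 Mbps × 1500 s × 1.02 = 30379.7 Mb
interview recording: 8.256 Mbps × 1860 s × 1.02 = 15663.3 Mb
Total: 138856.2 Mb = 17357.0 MB.
= 17.36 GB.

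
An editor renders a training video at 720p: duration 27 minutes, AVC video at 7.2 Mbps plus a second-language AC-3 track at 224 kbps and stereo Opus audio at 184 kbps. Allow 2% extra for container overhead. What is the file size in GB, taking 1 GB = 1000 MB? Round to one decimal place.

1.6 GB

27 min = 1620 s
Audio total: 224 + 184 = 408 kbps = 0.408 Mbps.
Total bitrate: 7.2 + 0.408 = 7.608 Mbps.
Stream data: 7.608 Mbps × 1620 s = 12325.0 Mb.
With 2% container overhead: ×1.02.
12,571 Mb ÷ 8 = 1,571 MB → 1.571 GB.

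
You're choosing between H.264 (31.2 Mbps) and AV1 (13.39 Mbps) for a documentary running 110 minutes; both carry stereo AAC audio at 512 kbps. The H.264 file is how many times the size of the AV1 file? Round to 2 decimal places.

110 min = 6600 s
Audio: 512 kbps = 0.512 Mbps.
H.264: 31.712 Mbps × 6600 s = 209299.2 Mb = 24.366 GiB.
AV1: 13.902 Mbps × 6600 s = 91753.2 Mb = 10.681 GiB.
Ratio: 24.366 / 10.681 = 2.281.

2.28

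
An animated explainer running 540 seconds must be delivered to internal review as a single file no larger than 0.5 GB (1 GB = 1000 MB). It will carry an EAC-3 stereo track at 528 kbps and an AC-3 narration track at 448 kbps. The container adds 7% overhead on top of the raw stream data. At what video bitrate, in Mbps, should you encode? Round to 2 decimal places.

Budget: 0.5 GB = 4000.0 Mb.
Stream payload after overhead: 4000.0 / 1.07 = 3738.3 Mb.
Total bitrate budget: 3738.3 Mb / 540 s = 6.923 Mbps.
Audio total: 528 + 448 = 976 kbps = 0.976 Mbps.
Video: 6.923 − 0.976 = 5.947 Mbps.

5.95 Mbps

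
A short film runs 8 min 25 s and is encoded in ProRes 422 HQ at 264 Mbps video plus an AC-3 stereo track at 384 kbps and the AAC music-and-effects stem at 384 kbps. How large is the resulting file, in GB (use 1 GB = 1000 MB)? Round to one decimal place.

8 min 25 s = 505 s
Audio total: 384 + 384 = 768 kbps = 0.768 Mbps.
Total bitrate: 264 + 0.768 = 264.768 Mbps.
Stream data: 264.768 Mbps × 505 s = 133707.8 Mb.
133,708 Mb ÷ 8 = 16,713 MB → 16.71 GB.

16.7 GB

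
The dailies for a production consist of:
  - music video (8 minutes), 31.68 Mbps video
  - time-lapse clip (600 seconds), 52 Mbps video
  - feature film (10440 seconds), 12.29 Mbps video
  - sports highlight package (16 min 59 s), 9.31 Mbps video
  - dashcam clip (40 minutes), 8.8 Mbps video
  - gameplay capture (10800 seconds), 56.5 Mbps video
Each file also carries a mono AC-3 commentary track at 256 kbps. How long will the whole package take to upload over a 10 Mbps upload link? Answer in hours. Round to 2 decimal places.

Audio: 256 kbps = 0.256 Mbps.
music video: 31.936 Mbps × 480 s = 15329.3 Mb
time-lapse clip: 52.256 Mbps × 600 s = 31353.6 Mb
feature film: 12.546 Mbps × 10440 s = 130980.2 Mb
sports highlight package: 9.566 Mbps × 1019 s = 9747.8 Mb
dashcam clip: 9.056 Mbps × 2400 s = 21734.4 Mb
gameplay capture: 56.756 Mbps × 10800 s = 612964.8 Mb
Total: 822110.1 Mb = 102763.8 MB.
At 10 Mbps: 822110.1 / 10 = 82211 s ≈ 22.8 hours.

22.84 hours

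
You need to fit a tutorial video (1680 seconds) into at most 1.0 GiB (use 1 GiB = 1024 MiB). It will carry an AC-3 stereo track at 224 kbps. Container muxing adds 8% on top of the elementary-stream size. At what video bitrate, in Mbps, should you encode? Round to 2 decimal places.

Budget: 1.0 GiB = 8589.9 Mb.
Stream payload after overhead: 8589.9 / 1.08 = 7953.6 Mb.
Total bitrate budget: 7953.6 Mb / 1680 s = 4.734 Mbps.
Audio: 224 kbps = 0.224 Mbps.
Video: 4.734 − 0.224 = 4.510 Mbps.

4.51 Mbps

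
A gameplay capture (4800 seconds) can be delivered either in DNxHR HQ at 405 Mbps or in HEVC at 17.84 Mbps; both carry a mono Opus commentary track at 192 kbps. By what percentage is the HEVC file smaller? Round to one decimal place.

95.5%

Audio: 192 kbps = 0.192 Mbps.
DNxHR HQ: 405.192 Mbps × 4800 s = 1944921.6 Mb = 243.115 GB.
HEVC: 18.032 Mbps × 4800 s = 86553.6 Mb = 10.819 GB.
Reduction: (1 − 10.819/243.115) × 100 = 95.55%.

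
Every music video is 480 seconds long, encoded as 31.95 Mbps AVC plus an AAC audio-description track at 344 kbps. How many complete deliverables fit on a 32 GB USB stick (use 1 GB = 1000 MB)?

Audio: 344 kbps = 0.344 Mbps.
Total bitrate: 32.294 Mbps.
Per item: 32.294 Mbps × 480 s = 15,501 Mb = 1,938 MB.
Capacity: 32 GB = 256,000 Mb; 16.51 items → 16 complete.

16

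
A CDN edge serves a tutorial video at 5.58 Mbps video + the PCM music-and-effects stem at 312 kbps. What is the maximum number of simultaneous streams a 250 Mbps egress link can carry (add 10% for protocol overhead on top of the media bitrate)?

Audio: 312 kbps = 0.312 Mbps.
Per-viewer media rate: 5.892 Mbps.
On the wire with 10% overhead: 6.481 Mbps.
250 Mbps = 250.0 Mbps; 250.0 / 6.481 = 38.57 → 38 viewers.

38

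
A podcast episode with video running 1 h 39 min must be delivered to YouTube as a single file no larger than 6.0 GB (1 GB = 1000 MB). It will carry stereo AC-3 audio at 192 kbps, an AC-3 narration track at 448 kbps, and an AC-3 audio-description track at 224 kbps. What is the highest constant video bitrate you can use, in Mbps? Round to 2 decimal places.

Budget: 6.0 GB = 48000.0 Mb.
1 h 39 min = 99 min = 5940 s
Total bitrate budget: 48000.0 Mb / 5940 s = 8.081 Mbps.
Audio total: 192 + 448 + 224 = 864 kbps = 0.864 Mbps.
Video: 8.081 − 0.864 = 7.217 Mbps.

7.22 Mbps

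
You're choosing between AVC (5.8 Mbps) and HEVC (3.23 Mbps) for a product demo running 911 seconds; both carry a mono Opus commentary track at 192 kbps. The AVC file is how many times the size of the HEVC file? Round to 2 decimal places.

1.75

Audio: 192 kbps = 0.192 Mbps.
AVC: 5.992 Mbps × 911 s = 5458.7 Mb = 0.682 GB.
HEVC: 3.422 Mbps × 911 s = 3117.4 Mb = 0.390 GB.
Ratio: 0.682 / 0.390 = 1.751.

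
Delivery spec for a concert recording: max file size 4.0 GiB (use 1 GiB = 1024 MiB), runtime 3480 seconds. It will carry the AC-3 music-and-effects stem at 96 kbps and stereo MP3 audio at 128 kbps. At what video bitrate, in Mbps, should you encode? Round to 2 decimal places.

Budget: 4.0 GiB = 34359.7 Mb.
Total bitrate budget: 34359.7 Mb / 3480 s = 9.873 Mbps.
Audio total: 96 + 128 = 224 kbps = 0.224 Mbps.
Video: 9.873 − 0.224 = 9.649 Mbps.

9.65 Mbps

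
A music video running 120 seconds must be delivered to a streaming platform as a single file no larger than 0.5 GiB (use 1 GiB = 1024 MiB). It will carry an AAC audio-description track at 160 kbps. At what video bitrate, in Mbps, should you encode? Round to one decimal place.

35.6 Mbps

Budget: 0.5 GiB = 4295.0 Mb.
Total bitrate budget: 4295.0 Mb / 120 s = 35.791 Mbps.
Audio: 160 kbps = 0.160 Mbps.
Video: 35.791 − 0.160 = 35.631 Mbps.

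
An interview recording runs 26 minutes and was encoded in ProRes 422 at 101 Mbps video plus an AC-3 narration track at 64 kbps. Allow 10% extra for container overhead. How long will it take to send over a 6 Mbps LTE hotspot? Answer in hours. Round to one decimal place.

8.0 hours

26 min = 1560 s
Audio: 64 kbps = 0.064 Mbps.
Total bitrate: 101.064 Mbps.
File: 101.064 Mbps × 1560 s = 157659.8 Mb.
With 10% container overhead: ×1.10. → 173425.8 Mb.
At 6 Mbps: 173425.8 / 6 = 28904.3 s ≈ 8.03 hours.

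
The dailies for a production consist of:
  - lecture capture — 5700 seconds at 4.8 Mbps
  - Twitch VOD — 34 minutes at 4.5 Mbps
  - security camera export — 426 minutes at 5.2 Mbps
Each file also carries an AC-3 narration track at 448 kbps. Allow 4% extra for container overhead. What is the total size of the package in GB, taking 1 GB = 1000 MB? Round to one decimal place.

Audio: 448 kbps = 0.448 Mbps.
lecture capture: 5.248 Mbps × 5700 s × 1.04 = 31110.1 Mb
Twitch VOD: 4.948 Mbps × 2040 s × 1.04 = 10497.7 Mb
security camera export: 5.648 Mbps × 25560 s × 1.04 = 150137.4 Mb
Total: 191745.2 Mb = 23968.2 MB.
= 23.97 GB.

24.0 GB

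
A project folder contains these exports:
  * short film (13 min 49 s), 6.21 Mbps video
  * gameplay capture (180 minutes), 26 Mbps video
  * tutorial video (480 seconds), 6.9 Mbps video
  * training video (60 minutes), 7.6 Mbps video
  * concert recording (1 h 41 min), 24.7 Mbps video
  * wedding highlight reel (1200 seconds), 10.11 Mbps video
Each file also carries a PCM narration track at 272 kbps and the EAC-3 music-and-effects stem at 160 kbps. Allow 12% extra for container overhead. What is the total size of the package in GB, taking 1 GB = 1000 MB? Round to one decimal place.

Audio total: 272 + 160 = 432 kbps = 0.432 Mbps.
short film: 6.642 Mbps × 829 s × 1.12 = 6167.0 Mb
gameplay capture: 26.432 Mbps × 10800 s × 1.12 = 319721.5 Mb
tutorial video: 7.332 Mbps × 480 s × 1.12 = 3941.7 Mb
training video: 8.032 Mbps × 3600 s × 1.12 = 32385.0 Mb
concert recording: 25.132 Mbps × 6060 s × 1.12 = 170575.9 Mb
wedding highlight reel: 10.542 Mbps × 1200 s × 1.12 = 14168.4 Mb
Total: 546959.5 Mb = 68369.9 MB.
= 68.37 GB.

68.4 GB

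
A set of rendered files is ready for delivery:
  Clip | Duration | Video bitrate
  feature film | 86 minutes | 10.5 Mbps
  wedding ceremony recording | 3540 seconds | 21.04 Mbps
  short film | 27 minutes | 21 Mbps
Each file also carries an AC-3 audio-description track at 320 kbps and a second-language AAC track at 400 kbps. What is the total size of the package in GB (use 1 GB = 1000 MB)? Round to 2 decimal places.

Audio total: 320 + 400 = 720 kbps = 0.720 Mbps.
feature film: 11.220 Mbps × 5160 s = 57895.2 Mb
wedding ceremony recording: 21.760 Mbps × 3540 s = 77030.4 Mb
short film: 21.720 Mbps × 1620 s = 35186.4 Mb
Total: 170112.0 Mb = 21264.0 MB.
= 21.26 GB.

21.26 GB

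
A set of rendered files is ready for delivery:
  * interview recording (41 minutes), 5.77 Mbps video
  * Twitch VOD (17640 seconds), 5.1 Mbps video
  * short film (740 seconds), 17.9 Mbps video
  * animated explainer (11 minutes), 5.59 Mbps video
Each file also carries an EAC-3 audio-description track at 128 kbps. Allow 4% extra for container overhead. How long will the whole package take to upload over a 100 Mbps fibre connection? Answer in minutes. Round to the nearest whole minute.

21 minutes

Audio: 128 kbps = 0.128 Mbps.
interview recording: 5.898 Mbps × 2460 s × 1.04 = 15089.4 Mb
Twitch VOD: 5.228 Mbps × 17640 s × 1.04 = 95910.8 Mb
short film: 18.028 Mbps × 740 s × 1.04 = 13874.3 Mb
animated explainer: 5.718 Mbps × 660 s × 1.04 = 3924.8 Mb
Total: 128799.4 Mb = 16099.9 MB.
At 100 Mbps: 128799.4 / 100 = 1288 s ≈ 21.5 minutes.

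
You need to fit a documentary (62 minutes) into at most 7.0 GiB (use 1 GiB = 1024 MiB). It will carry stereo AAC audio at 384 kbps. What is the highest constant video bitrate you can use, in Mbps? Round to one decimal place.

15.8 Mbps

Budget: 7.0 GiB = 60129.5 Mb.
62 min = 3720 s
Total bitrate budget: 60129.5 Mb / 3720 s = 16.164 Mbps.
Audio: 384 kbps = 0.384 Mbps.
Video: 16.164 − 0.384 = 15.780 Mbps.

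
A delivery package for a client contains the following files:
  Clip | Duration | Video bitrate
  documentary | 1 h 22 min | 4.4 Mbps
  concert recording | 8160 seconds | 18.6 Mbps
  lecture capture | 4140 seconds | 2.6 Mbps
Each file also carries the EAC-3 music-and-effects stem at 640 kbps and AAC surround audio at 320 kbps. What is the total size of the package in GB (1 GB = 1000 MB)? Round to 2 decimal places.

25.09 GB

Audio total: 640 + 320 = 960 kbps = 0.960 Mbps.
documentary: 5.360 Mbps × 4920 s = 26371.2 Mb
concert recording: 19.560 Mbps × 8160 s = 159609.6 Mb
lecture capture: 3.560 Mbps × 4140 s = 14738.4 Mb
Total: 200719.2 Mb = 25089.9 MB.
= 25.09 GB.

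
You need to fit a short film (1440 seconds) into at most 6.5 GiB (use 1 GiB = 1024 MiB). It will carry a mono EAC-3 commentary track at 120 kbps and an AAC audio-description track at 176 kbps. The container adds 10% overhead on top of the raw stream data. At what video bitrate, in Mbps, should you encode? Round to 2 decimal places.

Budget: 6.5 GiB = 55834.6 Mb.
Stream payload after overhead: 55834.6 / 1.10 = 50758.7 Mb.
Total bitrate budget: 50758.7 Mb / 1440 s = 35.249 Mbps.
Audio total: 120 + 176 = 296 kbps = 0.296 Mbps.
Video: 35.249 − 0.296 = 34.953 Mbps.

34.95 Mbps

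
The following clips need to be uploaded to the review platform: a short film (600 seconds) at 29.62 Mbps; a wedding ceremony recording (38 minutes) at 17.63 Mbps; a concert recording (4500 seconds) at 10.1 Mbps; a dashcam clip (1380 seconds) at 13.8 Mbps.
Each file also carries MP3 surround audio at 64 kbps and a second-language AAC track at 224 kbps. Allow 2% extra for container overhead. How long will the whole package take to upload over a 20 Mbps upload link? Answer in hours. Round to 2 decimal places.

1.77 hours

Audio total: 64 + 224 = 288 kbps = 0.288 Mbps.
short film: 29.908 Mbps × 600 s × 1.02 = 18303.7 Mb
wedding ceremony recording: 17.918 Mbps × 2280 s × 1.02 = 41670.1 Mb
concert recording: 10.388 Mbps × 4500 s × 1.02 = 47680.9 Mb
dashcam clip: 14.088 Mbps × 1380 s × 1.02 = 19830.3 Mb
Total: 127485.0 Mb = 15935.6 MB.
At 20 Mbps: 127485.0 / 20 = 6374 s ≈ 1.77 hours.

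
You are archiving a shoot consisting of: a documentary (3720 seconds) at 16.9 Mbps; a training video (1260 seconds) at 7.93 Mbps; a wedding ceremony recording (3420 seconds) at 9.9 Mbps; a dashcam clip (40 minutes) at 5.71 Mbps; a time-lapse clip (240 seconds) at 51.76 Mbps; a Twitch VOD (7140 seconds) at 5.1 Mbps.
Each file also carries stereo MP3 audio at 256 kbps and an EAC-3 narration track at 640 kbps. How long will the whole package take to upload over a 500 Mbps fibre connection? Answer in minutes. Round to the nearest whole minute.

6 minutes

Audio total: 256 + 640 = 896 kbps = 0.896 Mbps.
documentary: 17.796 Mbps × 3720 s = 66201.1 Mb
training video: 8.826 Mbps × 1260 s = 11120.8 Mb
wedding ceremony recording: 10.796 Mbps × 3420 s = 36922.3 Mb
dashcam clip: 6.606 Mbps × 2400 s = 15854.4 Mb
time-lapse clip: 52.656 Mbps × 240 s = 12637.4 Mb
Twitch VOD: 5.996 Mbps × 7140 s = 42811.4 Mb
Total: 185547.5 Mb = 23193.4 MB.
At 500 Mbps: 185547.5 / 500 = 371 s ≈ 6.18 minutes.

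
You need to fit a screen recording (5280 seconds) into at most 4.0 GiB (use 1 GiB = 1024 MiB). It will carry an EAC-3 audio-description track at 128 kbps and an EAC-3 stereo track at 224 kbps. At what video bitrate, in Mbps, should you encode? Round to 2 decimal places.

Budget: 4.0 GiB = 34359.7 Mb.
Total bitrate budget: 34359.7 Mb / 5280 s = 6.508 Mbps.
Audio total: 128 + 224 = 352 kbps = 0.352 Mbps.
Video: 6.508 − 0.352 = 6.156 Mbps.

6.16 Mbps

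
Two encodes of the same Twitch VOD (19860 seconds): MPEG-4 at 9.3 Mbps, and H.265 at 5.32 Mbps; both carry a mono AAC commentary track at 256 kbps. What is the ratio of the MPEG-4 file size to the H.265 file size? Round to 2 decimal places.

Audio: 256 kbps = 0.256 Mbps.
MPEG-4: 9.556 Mbps × 19860 s = 189782.2 Mb = 22.094 GiB.
H.265: 5.576 Mbps × 19860 s = 110739.4 Mb = 12.892 GiB.
Ratio: 22.094 / 12.892 = 1.714.

1.71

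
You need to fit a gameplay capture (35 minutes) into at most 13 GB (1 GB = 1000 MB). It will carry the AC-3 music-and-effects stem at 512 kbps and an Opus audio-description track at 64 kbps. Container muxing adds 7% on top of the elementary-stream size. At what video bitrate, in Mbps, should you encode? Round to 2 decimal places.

Budget: 13 GB = 104000.0 Mb.
Stream payload after overhead: 104000.0 / 1.07 = 97196.3 Mb.
35 min = 2100 s
Total bitrate budget: 97196.3 Mb / 2100 s = 46.284 Mbps.
Audio total: 512 + 64 = 576 kbps = 0.576 Mbps.
Video: 46.284 − 0.576 = 45.708 Mbps.

45.71 Mbps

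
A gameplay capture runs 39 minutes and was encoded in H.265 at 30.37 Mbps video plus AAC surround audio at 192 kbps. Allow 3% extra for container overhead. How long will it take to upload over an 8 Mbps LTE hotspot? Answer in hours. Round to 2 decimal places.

2.56 hours

39 min = 2340 s
Audio: 192 kbps = 0.192 Mbps.
Total bitrate: 30.562 Mbps.
File: 30.562 Mbps × 2340 s = 71515.1 Mb.
With 3% container overhead: ×1.03. → 73660.5 Mb.
At 8 Mbps: 73660.5 / 8 = 9207.6 s ≈ 2.56 hours.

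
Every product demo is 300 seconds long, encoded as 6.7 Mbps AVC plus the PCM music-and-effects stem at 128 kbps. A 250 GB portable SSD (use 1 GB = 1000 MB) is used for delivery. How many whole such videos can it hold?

976

Audio: 128 kbps = 0.128 Mbps.
Total bitrate: 6.828 Mbps.
Per item: 6.828 Mbps × 300 s = 2,048 Mb = 256.1 MB.
Capacity: 250 GB = 2,000,000 Mb; 976.37 items → 976 complete.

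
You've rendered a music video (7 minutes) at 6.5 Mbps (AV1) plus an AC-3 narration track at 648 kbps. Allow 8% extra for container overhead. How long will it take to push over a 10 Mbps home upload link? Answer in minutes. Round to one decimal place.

7 min = 420 s
Audio: 648 kbps = 0.648 Mbps.
Total bitrate: 7.148 Mbps.
File: 7.148 Mbps × 420 s = 3002.2 Mb.
With 8% container overhead: ×1.08. → 3242.3 Mb.
At 10 Mbps: 3242.3 / 10 = 324.2 s ≈ 5.4 minutes.

5.4 minutes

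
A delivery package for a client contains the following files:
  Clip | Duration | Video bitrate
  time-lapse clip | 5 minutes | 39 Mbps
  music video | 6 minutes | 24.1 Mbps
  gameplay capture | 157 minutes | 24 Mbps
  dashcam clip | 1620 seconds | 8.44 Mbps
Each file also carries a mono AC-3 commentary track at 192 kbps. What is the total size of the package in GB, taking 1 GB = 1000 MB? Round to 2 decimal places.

Audio: 192 kbps = 0.192 Mbps.
time-lapse clip: 39.192 Mbps × 300 s = 11757.6 Mb
music video: 24.292 Mbps × 360 s = 8745.1 Mb
gameplay capture: 24.192 Mbps × 9420 s = 227888.6 Mb
dashcam clip: 8.632 Mbps × 1620 s = 13983.8 Mb
Total: 262375.2 Mb = 32796.9 MB.
= 32.80 GB.

32.80 GB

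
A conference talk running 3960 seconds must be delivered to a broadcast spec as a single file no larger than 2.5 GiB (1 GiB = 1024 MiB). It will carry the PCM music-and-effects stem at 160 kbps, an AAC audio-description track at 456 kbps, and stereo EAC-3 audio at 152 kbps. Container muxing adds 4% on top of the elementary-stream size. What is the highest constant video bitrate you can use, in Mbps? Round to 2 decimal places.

4.45 Mbps

Budget: 2.5 GiB = 21474.8 Mb.
Stream payload after overhead: 21474.8 / 1.04 = 20648.9 Mb.
Total bitrate budget: 20648.9 Mb / 3960 s = 5.214 Mbps.
Audio total: 160 + 456 + 152 = 768 kbps = 0.768 Mbps.
Video: 5.214 − 0.768 = 4.446 Mbps.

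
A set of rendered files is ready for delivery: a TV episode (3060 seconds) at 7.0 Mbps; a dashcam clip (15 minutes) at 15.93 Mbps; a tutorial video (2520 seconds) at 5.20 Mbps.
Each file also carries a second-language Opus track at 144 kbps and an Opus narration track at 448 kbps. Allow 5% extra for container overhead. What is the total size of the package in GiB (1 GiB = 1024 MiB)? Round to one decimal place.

6.4 GiB

Audio total: 144 + 448 = 592 kbps = 0.592 Mbps.
TV episode: 7.592 Mbps × 3060 s × 1.05 = 24393.1 Mb
dashcam clip: 16.522 Mbps × 900 s × 1.05 = 15613.3 Mb
tutorial video: 5.792 Mbps × 2520 s × 1.05 = 15325.6 Mb
Total: 55332.0 Mb = 6916.5 MB.
= 6.441 GiB.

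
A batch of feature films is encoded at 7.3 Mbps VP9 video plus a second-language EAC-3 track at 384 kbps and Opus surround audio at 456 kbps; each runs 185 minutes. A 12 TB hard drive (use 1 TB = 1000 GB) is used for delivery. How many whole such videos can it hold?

185 min = 11100 s
Audio total: 384 + 456 = 840 kbps = 0.840 Mbps.
Total bitrate: 8.140 Mbps.
Per item: 8.140 Mbps × 11100 s = 90,354 Mb = 11,294 MB.
Capacity: 12 TB = 96,000,000 Mb; 1062.49 items → 1062 complete.

1062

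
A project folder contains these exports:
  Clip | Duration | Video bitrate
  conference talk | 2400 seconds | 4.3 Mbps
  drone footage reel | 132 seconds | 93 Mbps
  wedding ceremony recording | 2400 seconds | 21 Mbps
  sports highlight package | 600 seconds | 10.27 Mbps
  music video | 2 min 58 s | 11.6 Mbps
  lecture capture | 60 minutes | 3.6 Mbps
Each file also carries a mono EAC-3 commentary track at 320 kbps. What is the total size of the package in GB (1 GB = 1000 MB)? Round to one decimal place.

Audio: 320 kbps = 0.320 Mbps.
conference talk: 4.620 Mbps × 2400 s = 11088.0 Mb
drone footage reel: 93.320 Mbps × 132 s = 12318.2 Mb
wedding ceremony recording: 21.320 Mbps × 2400 s = 51168.0 Mb
sports highlight package: 10.590 Mbps × 600 s = 6354.0 Mb
music video: 11.920 Mbps × 178 s = 2121.8 Mb
lecture capture: 3.920 Mbps × 3600 s = 14112.0 Mb
Total: 97162.0 Mb = 12145.2 MB.
= 12.15 GB.

12.1 GB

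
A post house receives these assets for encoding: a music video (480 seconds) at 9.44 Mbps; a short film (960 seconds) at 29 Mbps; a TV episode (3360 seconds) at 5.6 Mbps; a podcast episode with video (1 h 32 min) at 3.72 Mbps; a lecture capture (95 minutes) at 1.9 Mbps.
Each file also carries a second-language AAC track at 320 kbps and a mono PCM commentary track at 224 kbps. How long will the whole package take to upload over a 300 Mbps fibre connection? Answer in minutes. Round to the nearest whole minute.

5 minutes

Audio total: 320 + 224 = 544 kbps = 0.544 Mbps.
music video: 9.984 Mbps × 480 s = 4792.3 Mb
short film: 29.544 Mbps × 960 s = 28362.2 Mb
TV episode: 6.144 Mbps × 3360 s = 20643.8 Mb
podcast episode with video: 4.264 Mbps × 5520 s = 23537.3 Mb
lecture capture: 2.444 Mbps × 5700 s = 13930.8 Mb
Total: 91266.5 Mb = 11408.3 MB.
At 300 Mbps: 91266.5 / 300 = 304 s ≈ 5.07 minutes.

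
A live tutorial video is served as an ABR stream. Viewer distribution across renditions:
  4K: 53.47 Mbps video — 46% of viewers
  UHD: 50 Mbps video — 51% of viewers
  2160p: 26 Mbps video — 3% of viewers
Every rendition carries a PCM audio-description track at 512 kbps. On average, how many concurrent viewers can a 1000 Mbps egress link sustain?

19

Audio: 512 kbps = 0.512 Mbps.
Average per-viewer bitrate: 0.46×53.982 + 0.51×50.512 + 0.03×26.512 = 51.388 Mbps.
1000 Mbps = 1,000 Mbps; 1,000 / 51.388 = 19.46 → 19.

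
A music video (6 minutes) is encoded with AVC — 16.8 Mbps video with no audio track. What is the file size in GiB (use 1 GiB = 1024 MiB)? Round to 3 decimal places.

6 min = 360 s
Total bitrate: 16.8 Mbps.
Stream data: 16.800 Mbps × 360 s = 6048.0 Mb.
6,048 Mb = 756,000,000 bytes ÷ 1,073,741,824 = 0.7041 GiB.

0.704 GiB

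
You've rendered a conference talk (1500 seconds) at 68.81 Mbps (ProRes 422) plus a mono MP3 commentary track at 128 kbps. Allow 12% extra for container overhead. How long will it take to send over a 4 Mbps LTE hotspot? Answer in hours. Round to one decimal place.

8.0 hours

Audio: 128 kbps = 0.128 Mbps.
Total bitrate: 68.938 Mbps.
File: 68.938 Mbps × 1500 s = 103407.0 Mb.
With 12% container overhead: ×1.12. → 115815.8 Mb.
At 4 Mbps: 115815.8 / 4 = 28954.0 s ≈ 8.04 hours.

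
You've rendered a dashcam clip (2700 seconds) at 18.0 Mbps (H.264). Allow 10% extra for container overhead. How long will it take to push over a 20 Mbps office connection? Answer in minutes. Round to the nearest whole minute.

File: 18.000 Mbps × 2700 s = 48600.0 Mb.
With 10% container overhead: ×1.10. → 53460.0 Mb.
At 20 Mbps: 53460.0 / 20 = 2673.0 s ≈ 44.5 minutes.

45 minutes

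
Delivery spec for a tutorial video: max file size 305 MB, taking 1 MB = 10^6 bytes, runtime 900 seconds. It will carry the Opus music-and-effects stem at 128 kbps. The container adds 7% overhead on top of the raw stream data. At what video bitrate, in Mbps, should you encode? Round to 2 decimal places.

2.41 Mbps

Budget: 305 MB = 2440.0 Mb.
Stream payload after overhead: 2440.0 / 1.07 = 2280.4 Mb.
Total bitrate budget: 2280.4 Mb / 900 s = 2.534 Mbps.
Audio: 128 kbps = 0.128 Mbps.
Video: 2.534 − 0.128 = 2.406 Mbps.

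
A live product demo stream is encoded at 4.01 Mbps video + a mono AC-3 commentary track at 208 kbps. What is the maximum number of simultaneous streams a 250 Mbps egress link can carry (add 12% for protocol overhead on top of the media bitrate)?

Audio: 208 kbps = 0.208 Mbps.
Per-viewer media rate: 4.218 Mbps.
On the wire with 12% overhead: 4.724 Mbps.
250 Mbps = 250.0 Mbps; 250.0 / 4.724 = 52.92 → 52 viewers.

52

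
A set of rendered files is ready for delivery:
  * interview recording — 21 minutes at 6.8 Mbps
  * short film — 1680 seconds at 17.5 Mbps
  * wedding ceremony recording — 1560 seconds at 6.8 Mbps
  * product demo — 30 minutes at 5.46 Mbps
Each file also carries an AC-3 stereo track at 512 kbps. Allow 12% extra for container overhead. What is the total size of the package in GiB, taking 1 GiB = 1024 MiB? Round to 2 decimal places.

Audio: 512 kbps = 0.512 Mbps.
interview recording: 7.312 Mbps × 1260 s × 1.12 = 10318.7 Mb
short film: 18.012 Mbps × 1680 s × 1.12 = 33891.4 Mb
wedding ceremony recording: 7.312 Mbps × 1560 s × 1.12 = 12775.5 Mb
product demo: 5.972 Mbps × 1800 s × 1.12 = 12039.6 Mb
Total: 69025.2 Mb = 8628.1 MB.
= 8.036 GiB.

8.04 GiB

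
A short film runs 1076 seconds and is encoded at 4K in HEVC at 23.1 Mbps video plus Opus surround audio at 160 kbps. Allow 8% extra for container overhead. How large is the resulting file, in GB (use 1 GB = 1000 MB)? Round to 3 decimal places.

Audio: 160 kbps = 0.160 Mbps.
Total bitrate: 23.1 + 0.160 = 23.260 Mbps.
Stream data: 23.260 Mbps × 1076 s = 25027.8 Mb.
With 8% container overhead: ×1.08.
27,030 Mb ÷ 8 = 3,379 MB → 3.379 GB.

3.379 GB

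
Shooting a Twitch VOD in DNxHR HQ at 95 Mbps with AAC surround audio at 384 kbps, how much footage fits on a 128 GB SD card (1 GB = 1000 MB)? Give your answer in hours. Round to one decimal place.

3.0 hours

Audio: 384 kbps = 0.384 Mbps.
Total bitrate: 95 + 0.384 = 95.384 Mbps.
Capacity: 128 GB = 1,024,000 Mb.
Recording time: 1,024,000 / 95.384 = 10,736 s ≈ 2.98 hours.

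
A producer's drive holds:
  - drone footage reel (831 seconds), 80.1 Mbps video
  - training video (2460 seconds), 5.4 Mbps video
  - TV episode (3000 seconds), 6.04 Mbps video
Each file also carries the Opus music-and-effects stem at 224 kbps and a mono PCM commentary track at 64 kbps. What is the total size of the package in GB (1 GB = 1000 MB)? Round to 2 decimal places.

12.47 GB

Audio total: 224 + 64 = 288 kbps = 0.288 Mbps.
drone footage reel: 80.388 Mbps × 831 s = 66802.4 Mb
training video: 5.688 Mbps × 2460 s = 13992.5 Mb
TV episode: 6.328 Mbps × 3000 s = 18984.0 Mb
Total: 99778.9 Mb = 12472.4 MB.
= 12.47 GB.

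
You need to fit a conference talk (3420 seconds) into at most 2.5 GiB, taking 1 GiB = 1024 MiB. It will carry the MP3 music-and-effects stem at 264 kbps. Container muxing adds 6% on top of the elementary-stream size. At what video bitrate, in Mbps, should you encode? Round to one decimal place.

Budget: 2.5 GiB = 21474.8 Mb.
Stream payload after overhead: 21474.8 / 1.06 = 20259.3 Mb.
Total bitrate budget: 20259.3 Mb / 3420 s = 5.924 Mbps.
Audio: 264 kbps = 0.264 Mbps.
Video: 5.924 − 0.264 = 5.660 Mbps.

5.7 Mbps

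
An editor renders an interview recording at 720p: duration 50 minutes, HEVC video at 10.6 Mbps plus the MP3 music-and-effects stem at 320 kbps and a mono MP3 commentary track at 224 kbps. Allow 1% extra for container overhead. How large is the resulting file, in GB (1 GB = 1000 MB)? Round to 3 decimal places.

4.221 GB

50 min = 3000 s
Audio total: 320 + 224 = 544 kbps = 0.544 Mbps.
Total bitrate: 10.6 + 0.544 = 11.144 Mbps.
Stream data: 11.144 Mbps × 3000 s = 33432.0 Mb.
With 1% container overhead: ×1.01.
33,766 Mb ÷ 8 = 4,221 MB → 4.221 GB.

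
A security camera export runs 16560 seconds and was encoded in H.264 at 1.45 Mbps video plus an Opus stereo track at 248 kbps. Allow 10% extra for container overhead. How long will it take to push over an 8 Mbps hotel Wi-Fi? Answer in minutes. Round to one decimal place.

64.4 minutes

Audio: 248 kbps = 0.248 Mbps.
Total bitrate: 1.698 Mbps.
File: 1.698 Mbps × 16560 s = 28118.9 Mb.
With 10% container overhead: ×1.10. → 30930.8 Mb.
At 8 Mbps: 30930.8 / 8 = 3866.3 s ≈ 64.4 minutes.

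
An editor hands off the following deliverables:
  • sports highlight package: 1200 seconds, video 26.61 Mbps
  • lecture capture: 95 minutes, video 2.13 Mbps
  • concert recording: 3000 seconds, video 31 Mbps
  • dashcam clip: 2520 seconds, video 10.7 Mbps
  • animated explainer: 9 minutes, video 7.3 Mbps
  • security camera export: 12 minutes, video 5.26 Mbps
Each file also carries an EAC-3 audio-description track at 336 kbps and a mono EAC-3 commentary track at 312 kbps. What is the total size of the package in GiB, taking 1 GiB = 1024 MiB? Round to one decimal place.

21.0 GiB

Audio total: 336 + 312 = 648 kbps = 0.648 Mbps.
sports highlight package: 27.258 Mbps × 1200 s = 32709.6 Mb
lecture capture: 2.778 Mbps × 5700 s = 15834.6 Mb
concert recording: 31.648 Mbps × 3000 s = 94944.0 Mb
dashcam clip: 11.348 Mbps × 2520 s = 28597.0 Mb
animated explainer: 7.948 Mbps × 540 s = 4291.9 Mb
security camera export: 5.908 Mbps × 720 s = 4253.8 Mb
Total: 180630.8 Mb = 22578.9 MB.
= 21.03 GiB.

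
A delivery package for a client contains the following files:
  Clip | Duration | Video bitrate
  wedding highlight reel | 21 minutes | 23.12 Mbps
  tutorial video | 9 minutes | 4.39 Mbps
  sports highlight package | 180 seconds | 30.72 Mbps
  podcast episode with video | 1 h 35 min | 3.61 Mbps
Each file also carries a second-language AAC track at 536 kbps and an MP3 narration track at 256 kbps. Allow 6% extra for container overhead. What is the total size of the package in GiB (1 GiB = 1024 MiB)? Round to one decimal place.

Audio total: 536 + 256 = 792 kbps = 0.792 Mbps.
wedding highlight reel: 23.912 Mbps × 1260 s × 1.06 = 31936.9 Mb
tutorial video: 5.182 Mbps × 540 s × 1.06 = 2966.2 Mb
sports highlight package: 31.512 Mbps × 180 s × 1.06 = 6012.5 Mb
podcast episode with video: 4.402 Mbps × 5700 s × 1.06 = 26596.9 Mb
Total: 67512.4 Mb = 8439.1 MB.
= 7.859 GiB.

7.9 GiB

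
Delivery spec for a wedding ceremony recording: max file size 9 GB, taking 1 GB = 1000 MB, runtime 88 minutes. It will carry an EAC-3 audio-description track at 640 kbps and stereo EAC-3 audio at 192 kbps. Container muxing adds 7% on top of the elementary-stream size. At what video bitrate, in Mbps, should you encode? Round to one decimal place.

11.9 Mbps

Budget: 9 GB = 72000.0 Mb.
Stream payload after overhead: 72000.0 / 1.07 = 67289.7 Mb.
88 min = 5280 s
Total bitrate budget: 67289.7 Mb / 5280 s = 12.744 Mbps.
Audio total: 640 + 192 = 832 kbps = 0.832 Mbps.
Video: 12.744 − 0.832 = 11.912 Mbps.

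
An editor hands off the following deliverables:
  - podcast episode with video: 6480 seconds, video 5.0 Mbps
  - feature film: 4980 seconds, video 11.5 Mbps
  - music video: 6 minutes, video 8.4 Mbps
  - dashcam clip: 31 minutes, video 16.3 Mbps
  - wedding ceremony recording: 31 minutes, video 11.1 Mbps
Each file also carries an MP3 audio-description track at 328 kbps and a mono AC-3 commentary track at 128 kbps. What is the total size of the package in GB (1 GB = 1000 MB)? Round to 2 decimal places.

Audio total: 328 + 128 = 456 kbps = 0.456 Mbps.
podcast episode with video: 5.456 Mbps × 6480 s = 35354.9 Mb
feature film: 11.956 Mbps × 4980 s = 59540.9 Mb
music video: 8.856 Mbps × 360 s = 3188.2 Mb
dashcam clip: 16.756 Mbps × 1860 s = 31166.2 Mb
wedding ceremony recording: 11.556 Mbps × 1860 s = 21494.2 Mb
Total: 150744.2 Mb = 18843.0 MB.
= 18.84 GB.

18.84 GB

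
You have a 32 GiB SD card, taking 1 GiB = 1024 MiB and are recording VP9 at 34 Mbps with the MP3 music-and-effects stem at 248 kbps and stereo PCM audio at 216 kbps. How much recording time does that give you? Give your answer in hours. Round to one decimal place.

Audio total: 248 + 216 = 464 kbps = 0.464 Mbps.
Total bitrate: 34 + 0.464 = 34.464 Mbps.
Capacity: 32 GiB = 274,878 Mb.
Recording time: 274,878 / 34.464 = 7,976 s ≈ 2.22 hours.

2.2 hours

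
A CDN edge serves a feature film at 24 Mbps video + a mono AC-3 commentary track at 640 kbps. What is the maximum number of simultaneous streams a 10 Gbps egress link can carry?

Audio: 640 kbps = 0.640 Mbps.
Per-viewer media rate: 24.640 Mbps.
10 Gbps = 10,000 Mbps; 10,000 / 24.640 = 405.84 → 405 viewers.

405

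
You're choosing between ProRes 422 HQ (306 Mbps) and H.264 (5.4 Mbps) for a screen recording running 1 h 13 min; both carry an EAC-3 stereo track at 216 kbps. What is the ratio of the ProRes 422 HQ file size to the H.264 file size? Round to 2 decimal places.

1 h 13 min = 73 min = 4380 s
Audio: 216 kbps = 0.216 Mbps.
ProRes 422 HQ: 306.216 Mbps × 4380 s = 1341226.1 Mb = 156.139 GiB.
H.264: 5.616 Mbps × 4380 s = 24598.1 Mb = 2.864 GiB.
Ratio: 156.139 / 2.864 = 54.526.

54.53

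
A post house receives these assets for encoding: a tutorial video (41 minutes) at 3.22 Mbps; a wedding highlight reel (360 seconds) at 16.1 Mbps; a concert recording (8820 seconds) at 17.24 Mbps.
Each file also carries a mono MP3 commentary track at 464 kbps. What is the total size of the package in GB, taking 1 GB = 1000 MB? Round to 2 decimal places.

Audio: 464 kbps = 0.464 Mbps.
tutorial video: 3.684 Mbps × 2460 s = 9062.6 Mb
wedding highlight reel: 16.564 Mbps × 360 s = 5963.0 Mb
concert recording: 17.704 Mbps × 8820 s = 156149.3 Mb
Total: 171175.0 Mb = 21396.9 MB.
= 21.40 GB.

21.40 GB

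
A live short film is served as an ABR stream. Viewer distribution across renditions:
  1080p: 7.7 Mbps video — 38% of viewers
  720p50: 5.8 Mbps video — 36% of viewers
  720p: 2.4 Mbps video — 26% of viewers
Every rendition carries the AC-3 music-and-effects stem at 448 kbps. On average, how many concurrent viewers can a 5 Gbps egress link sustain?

821

Audio: 448 kbps = 0.448 Mbps.
Average per-viewer bitrate: 0.38×8.148 + 0.36×6.248 + 0.26×2.848 = 6.086 Mbps.
5 Gbps = 5,000 Mbps; 5,000 / 6.086 = 821.56 → 821.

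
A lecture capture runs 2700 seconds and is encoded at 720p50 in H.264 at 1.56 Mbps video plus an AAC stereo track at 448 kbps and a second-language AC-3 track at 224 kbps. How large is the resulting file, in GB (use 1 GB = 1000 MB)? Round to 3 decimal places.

0.753 GB

Audio total: 448 + 224 = 672 kbps = 0.672 Mbps.
Total bitrate: 1.56 + 0.672 = 2.232 Mbps.
Stream data: 2.232 Mbps × 2700 s = 6026.4 Mb.
6,026 Mb ÷ 8 = 753.3 MB → 0.7533 GB.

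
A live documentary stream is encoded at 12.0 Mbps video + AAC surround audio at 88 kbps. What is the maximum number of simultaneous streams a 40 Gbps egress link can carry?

Audio: 88 kbps = 0.088 Mbps.
Per-viewer media rate: 12.088 Mbps.
40 Gbps = 40,000 Mbps; 40,000 / 12.088 = 3309.07 → 3309 viewers.

3309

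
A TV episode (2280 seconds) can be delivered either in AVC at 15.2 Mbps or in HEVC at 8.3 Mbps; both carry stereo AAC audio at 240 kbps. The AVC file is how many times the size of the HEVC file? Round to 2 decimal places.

Audio: 240 kbps = 0.240 Mbps.
AVC: 15.440 Mbps × 2280 s = 35203.2 Mb = 4.400 GB.
HEVC: 8.540 Mbps × 2280 s = 19471.2 Mb = 2.434 GB.
Ratio: 4.400 / 2.434 = 1.808.

1.81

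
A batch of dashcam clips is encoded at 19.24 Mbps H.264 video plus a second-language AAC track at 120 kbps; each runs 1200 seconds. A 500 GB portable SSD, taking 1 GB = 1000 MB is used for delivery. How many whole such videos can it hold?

Audio: 120 kbps = 0.120 Mbps.
Total bitrate: 19.360 Mbps.
Per item: 19.360 Mbps × 1200 s = 23,232 Mb = 2,904 MB.
Capacity: 500 GB = 4,000,000 Mb; 172.18 items → 172 complete.

172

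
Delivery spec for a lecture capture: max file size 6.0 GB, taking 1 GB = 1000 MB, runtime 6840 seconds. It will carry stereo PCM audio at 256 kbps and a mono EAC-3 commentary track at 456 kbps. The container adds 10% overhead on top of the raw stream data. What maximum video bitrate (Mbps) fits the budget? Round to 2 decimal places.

5.67 Mbps

Budget: 6.0 GB = 48000.0 Mb.
Stream payload after overhead: 48000.0 / 1.10 = 43636.4 Mb.
Total bitrate budget: 43636.4 Mb / 6840 s = 6.380 Mbps.
Audio total: 256 + 456 = 712 kbps = 0.712 Mbps.
Video: 6.380 − 0.712 = 5.668 Mbps.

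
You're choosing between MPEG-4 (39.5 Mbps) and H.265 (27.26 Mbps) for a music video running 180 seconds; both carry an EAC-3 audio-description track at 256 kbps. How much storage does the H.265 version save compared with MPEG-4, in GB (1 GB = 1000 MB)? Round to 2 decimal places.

Audio: 256 kbps = 0.256 Mbps.
MPEG-4: 39.756 Mbps × 180 s = 7156.1 Mb = 0.895 GB.
H.265: 27.516 Mbps × 180 s = 4952.9 Mb = 0.619 GB.
Saving: 0.895 − 0.619 = 0.275 GB.

0.28 GB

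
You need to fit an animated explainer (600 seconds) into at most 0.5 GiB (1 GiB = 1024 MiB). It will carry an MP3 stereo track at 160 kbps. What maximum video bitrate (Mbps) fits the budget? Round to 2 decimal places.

Budget: 0.5 GiB = 4295.0 Mb.
Total bitrate budget: 4295.0 Mb / 600 s = 7.158 Mbps.
Audio: 160 kbps = 0.160 Mbps.
Video: 7.158 − 0.160 = 6.998 Mbps.

7.00 Mbps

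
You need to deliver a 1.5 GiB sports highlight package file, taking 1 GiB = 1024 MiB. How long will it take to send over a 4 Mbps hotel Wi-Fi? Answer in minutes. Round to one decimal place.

53.7 minutes

File: 1.5 GiB = 12884.9 Mb.
At 4 Mbps: 12884.9 / 4 = 3221.2 s ≈ 53.7 minutes.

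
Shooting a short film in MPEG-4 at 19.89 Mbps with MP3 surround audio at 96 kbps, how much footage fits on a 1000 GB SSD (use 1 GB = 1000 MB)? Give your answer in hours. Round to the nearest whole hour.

Audio: 96 kbps = 0.096 Mbps.
Total bitrate: 19.89 + 0.096 = 19.986 Mbps.
Capacity: 1000 GB = 8,000,000 Mb.
Recording time: 8,000,000 / 19.986 = 400,280 s ≈ 111 hours.

111 hours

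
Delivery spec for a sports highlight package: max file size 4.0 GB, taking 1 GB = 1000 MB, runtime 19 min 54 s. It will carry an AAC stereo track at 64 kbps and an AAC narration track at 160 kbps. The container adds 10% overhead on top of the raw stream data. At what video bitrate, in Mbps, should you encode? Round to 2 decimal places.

Budget: 4.0 GB = 32000.0 Mb.
Stream payload after overhead: 32000.0 / 1.10 = 29090.9 Mb.
19 min 54 s = 1194 s
Total bitrate budget: 29090.9 Mb / 1194 s = 24.364 Mbps.
Audio total: 64 + 160 = 224 kbps = 0.224 Mbps.
Video: 24.364 − 0.224 = 24.140 Mbps.

24.14 Mbps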